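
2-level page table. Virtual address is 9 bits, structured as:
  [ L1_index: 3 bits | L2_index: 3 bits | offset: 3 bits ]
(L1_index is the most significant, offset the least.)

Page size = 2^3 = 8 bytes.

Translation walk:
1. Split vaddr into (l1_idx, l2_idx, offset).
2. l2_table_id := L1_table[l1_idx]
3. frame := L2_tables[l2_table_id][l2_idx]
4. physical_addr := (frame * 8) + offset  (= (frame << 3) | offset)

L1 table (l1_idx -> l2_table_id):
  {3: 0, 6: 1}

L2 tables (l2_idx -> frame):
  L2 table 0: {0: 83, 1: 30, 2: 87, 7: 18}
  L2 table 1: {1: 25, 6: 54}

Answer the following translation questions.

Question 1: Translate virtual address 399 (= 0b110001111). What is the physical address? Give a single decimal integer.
vaddr = 399 = 0b110001111
Split: l1_idx=6, l2_idx=1, offset=7
L1[6] = 1
L2[1][1] = 25
paddr = 25 * 8 + 7 = 207

Answer: 207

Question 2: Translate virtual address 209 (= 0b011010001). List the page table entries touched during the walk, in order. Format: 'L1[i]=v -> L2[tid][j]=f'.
vaddr = 209 = 0b011010001
Split: l1_idx=3, l2_idx=2, offset=1

Answer: L1[3]=0 -> L2[0][2]=87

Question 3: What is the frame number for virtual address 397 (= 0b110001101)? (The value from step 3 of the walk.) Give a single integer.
vaddr = 397: l1_idx=6, l2_idx=1
L1[6] = 1; L2[1][1] = 25

Answer: 25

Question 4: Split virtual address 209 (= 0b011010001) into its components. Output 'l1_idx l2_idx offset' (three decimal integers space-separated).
vaddr = 209 = 0b011010001
  top 3 bits -> l1_idx = 3
  next 3 bits -> l2_idx = 2
  bottom 3 bits -> offset = 1

Answer: 3 2 1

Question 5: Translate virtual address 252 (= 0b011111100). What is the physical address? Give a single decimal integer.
Answer: 148

Derivation:
vaddr = 252 = 0b011111100
Split: l1_idx=3, l2_idx=7, offset=4
L1[3] = 0
L2[0][7] = 18
paddr = 18 * 8 + 4 = 148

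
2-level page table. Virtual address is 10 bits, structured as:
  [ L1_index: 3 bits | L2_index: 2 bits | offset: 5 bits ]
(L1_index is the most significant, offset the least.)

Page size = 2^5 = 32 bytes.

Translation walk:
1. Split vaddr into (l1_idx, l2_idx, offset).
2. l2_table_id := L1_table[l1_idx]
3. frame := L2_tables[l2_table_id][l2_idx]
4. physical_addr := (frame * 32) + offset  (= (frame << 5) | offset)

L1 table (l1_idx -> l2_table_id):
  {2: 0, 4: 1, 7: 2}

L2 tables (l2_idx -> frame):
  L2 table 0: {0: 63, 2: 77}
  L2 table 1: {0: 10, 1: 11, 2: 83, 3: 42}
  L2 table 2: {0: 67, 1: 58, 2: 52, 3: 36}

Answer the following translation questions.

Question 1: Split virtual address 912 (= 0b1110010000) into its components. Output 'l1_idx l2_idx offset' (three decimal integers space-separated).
Answer: 7 0 16

Derivation:
vaddr = 912 = 0b1110010000
  top 3 bits -> l1_idx = 7
  next 2 bits -> l2_idx = 0
  bottom 5 bits -> offset = 16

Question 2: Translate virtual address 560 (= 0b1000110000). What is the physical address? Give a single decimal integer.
vaddr = 560 = 0b1000110000
Split: l1_idx=4, l2_idx=1, offset=16
L1[4] = 1
L2[1][1] = 11
paddr = 11 * 32 + 16 = 368

Answer: 368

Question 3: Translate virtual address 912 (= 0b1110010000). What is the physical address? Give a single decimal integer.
vaddr = 912 = 0b1110010000
Split: l1_idx=7, l2_idx=0, offset=16
L1[7] = 2
L2[2][0] = 67
paddr = 67 * 32 + 16 = 2160

Answer: 2160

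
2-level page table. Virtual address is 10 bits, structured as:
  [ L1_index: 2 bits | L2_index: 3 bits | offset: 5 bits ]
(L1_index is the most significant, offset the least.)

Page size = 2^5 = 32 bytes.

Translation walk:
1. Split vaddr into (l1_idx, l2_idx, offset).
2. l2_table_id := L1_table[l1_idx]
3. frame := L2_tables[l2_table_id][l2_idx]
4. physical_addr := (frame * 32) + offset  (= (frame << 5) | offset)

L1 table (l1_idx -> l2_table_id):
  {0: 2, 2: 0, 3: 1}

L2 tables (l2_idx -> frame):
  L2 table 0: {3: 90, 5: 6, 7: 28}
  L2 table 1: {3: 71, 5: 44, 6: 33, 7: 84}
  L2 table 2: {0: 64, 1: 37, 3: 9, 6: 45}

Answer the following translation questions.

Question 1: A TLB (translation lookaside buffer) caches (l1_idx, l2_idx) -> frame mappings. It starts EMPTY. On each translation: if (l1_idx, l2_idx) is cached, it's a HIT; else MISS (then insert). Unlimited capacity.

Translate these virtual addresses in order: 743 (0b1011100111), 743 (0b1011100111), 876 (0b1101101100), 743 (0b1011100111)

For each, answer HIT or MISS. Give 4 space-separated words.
vaddr=743: (2,7) not in TLB -> MISS, insert
vaddr=743: (2,7) in TLB -> HIT
vaddr=876: (3,3) not in TLB -> MISS, insert
vaddr=743: (2,7) in TLB -> HIT

Answer: MISS HIT MISS HIT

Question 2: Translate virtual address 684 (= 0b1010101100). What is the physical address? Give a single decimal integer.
vaddr = 684 = 0b1010101100
Split: l1_idx=2, l2_idx=5, offset=12
L1[2] = 0
L2[0][5] = 6
paddr = 6 * 32 + 12 = 204

Answer: 204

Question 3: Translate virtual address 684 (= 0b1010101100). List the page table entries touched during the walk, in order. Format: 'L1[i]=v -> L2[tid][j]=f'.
vaddr = 684 = 0b1010101100
Split: l1_idx=2, l2_idx=5, offset=12

Answer: L1[2]=0 -> L2[0][5]=6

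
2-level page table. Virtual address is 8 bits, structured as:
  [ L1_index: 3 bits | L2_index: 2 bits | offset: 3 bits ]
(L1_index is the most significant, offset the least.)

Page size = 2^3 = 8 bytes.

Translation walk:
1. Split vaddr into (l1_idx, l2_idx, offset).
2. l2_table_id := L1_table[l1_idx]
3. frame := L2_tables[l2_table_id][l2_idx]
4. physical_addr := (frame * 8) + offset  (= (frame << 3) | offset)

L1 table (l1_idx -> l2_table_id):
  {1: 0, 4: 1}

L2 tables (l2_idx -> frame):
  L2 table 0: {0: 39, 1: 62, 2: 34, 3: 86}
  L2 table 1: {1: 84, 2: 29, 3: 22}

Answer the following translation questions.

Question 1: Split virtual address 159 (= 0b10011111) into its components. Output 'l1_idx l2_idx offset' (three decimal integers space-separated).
vaddr = 159 = 0b10011111
  top 3 bits -> l1_idx = 4
  next 2 bits -> l2_idx = 3
  bottom 3 bits -> offset = 7

Answer: 4 3 7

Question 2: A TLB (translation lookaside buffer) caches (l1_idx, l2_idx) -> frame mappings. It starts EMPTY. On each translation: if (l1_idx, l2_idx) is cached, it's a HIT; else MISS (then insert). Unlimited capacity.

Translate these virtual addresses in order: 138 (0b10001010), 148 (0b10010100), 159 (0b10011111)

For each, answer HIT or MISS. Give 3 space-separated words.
Answer: MISS MISS MISS

Derivation:
vaddr=138: (4,1) not in TLB -> MISS, insert
vaddr=148: (4,2) not in TLB -> MISS, insert
vaddr=159: (4,3) not in TLB -> MISS, insert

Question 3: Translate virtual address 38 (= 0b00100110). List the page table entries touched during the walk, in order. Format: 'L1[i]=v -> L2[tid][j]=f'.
vaddr = 38 = 0b00100110
Split: l1_idx=1, l2_idx=0, offset=6

Answer: L1[1]=0 -> L2[0][0]=39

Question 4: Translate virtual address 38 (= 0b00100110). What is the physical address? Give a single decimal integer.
Answer: 318

Derivation:
vaddr = 38 = 0b00100110
Split: l1_idx=1, l2_idx=0, offset=6
L1[1] = 0
L2[0][0] = 39
paddr = 39 * 8 + 6 = 318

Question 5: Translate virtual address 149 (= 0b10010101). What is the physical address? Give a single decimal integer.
Answer: 237

Derivation:
vaddr = 149 = 0b10010101
Split: l1_idx=4, l2_idx=2, offset=5
L1[4] = 1
L2[1][2] = 29
paddr = 29 * 8 + 5 = 237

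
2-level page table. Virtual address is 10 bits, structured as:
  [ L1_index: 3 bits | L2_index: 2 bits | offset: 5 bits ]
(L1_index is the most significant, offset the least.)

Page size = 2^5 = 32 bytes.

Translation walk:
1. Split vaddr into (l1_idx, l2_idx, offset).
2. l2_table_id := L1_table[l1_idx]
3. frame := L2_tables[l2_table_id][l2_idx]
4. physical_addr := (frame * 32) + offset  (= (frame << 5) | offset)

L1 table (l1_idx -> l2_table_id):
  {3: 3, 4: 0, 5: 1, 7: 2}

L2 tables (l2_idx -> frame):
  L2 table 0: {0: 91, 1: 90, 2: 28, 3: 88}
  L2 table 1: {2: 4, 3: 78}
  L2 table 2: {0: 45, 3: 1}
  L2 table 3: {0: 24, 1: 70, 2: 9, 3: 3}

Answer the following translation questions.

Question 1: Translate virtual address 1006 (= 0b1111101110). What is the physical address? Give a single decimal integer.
Answer: 46

Derivation:
vaddr = 1006 = 0b1111101110
Split: l1_idx=7, l2_idx=3, offset=14
L1[7] = 2
L2[2][3] = 1
paddr = 1 * 32 + 14 = 46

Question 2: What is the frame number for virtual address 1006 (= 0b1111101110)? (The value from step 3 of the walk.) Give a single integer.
Answer: 1

Derivation:
vaddr = 1006: l1_idx=7, l2_idx=3
L1[7] = 2; L2[2][3] = 1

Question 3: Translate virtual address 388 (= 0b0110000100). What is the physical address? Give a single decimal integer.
Answer: 772

Derivation:
vaddr = 388 = 0b0110000100
Split: l1_idx=3, l2_idx=0, offset=4
L1[3] = 3
L2[3][0] = 24
paddr = 24 * 32 + 4 = 772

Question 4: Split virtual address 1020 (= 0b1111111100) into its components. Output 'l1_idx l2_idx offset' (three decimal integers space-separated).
vaddr = 1020 = 0b1111111100
  top 3 bits -> l1_idx = 7
  next 2 bits -> l2_idx = 3
  bottom 5 bits -> offset = 28

Answer: 7 3 28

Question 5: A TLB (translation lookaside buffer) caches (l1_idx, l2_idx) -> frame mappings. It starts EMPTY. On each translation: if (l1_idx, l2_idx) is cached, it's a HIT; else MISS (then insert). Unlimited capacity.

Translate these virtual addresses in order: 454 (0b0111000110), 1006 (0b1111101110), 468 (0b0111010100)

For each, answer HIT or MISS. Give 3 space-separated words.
Answer: MISS MISS HIT

Derivation:
vaddr=454: (3,2) not in TLB -> MISS, insert
vaddr=1006: (7,3) not in TLB -> MISS, insert
vaddr=468: (3,2) in TLB -> HIT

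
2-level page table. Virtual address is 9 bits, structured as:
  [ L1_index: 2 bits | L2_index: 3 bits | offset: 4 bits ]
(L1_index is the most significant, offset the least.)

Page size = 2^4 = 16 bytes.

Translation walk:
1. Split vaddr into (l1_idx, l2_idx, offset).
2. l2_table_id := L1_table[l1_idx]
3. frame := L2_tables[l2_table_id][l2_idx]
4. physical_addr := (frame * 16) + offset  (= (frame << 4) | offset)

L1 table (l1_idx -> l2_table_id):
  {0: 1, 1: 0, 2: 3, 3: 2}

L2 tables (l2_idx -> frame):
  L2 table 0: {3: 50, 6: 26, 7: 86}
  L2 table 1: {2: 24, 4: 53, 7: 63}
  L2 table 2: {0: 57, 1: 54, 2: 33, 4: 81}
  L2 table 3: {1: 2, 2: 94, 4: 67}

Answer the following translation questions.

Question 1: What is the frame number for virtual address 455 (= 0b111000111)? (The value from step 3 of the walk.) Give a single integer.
Answer: 81

Derivation:
vaddr = 455: l1_idx=3, l2_idx=4
L1[3] = 2; L2[2][4] = 81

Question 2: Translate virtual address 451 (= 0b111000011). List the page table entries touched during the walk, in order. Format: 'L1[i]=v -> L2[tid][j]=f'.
vaddr = 451 = 0b111000011
Split: l1_idx=3, l2_idx=4, offset=3

Answer: L1[3]=2 -> L2[2][4]=81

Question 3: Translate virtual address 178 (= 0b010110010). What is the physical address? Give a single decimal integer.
Answer: 802

Derivation:
vaddr = 178 = 0b010110010
Split: l1_idx=1, l2_idx=3, offset=2
L1[1] = 0
L2[0][3] = 50
paddr = 50 * 16 + 2 = 802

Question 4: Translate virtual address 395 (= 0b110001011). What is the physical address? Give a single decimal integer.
Answer: 923

Derivation:
vaddr = 395 = 0b110001011
Split: l1_idx=3, l2_idx=0, offset=11
L1[3] = 2
L2[2][0] = 57
paddr = 57 * 16 + 11 = 923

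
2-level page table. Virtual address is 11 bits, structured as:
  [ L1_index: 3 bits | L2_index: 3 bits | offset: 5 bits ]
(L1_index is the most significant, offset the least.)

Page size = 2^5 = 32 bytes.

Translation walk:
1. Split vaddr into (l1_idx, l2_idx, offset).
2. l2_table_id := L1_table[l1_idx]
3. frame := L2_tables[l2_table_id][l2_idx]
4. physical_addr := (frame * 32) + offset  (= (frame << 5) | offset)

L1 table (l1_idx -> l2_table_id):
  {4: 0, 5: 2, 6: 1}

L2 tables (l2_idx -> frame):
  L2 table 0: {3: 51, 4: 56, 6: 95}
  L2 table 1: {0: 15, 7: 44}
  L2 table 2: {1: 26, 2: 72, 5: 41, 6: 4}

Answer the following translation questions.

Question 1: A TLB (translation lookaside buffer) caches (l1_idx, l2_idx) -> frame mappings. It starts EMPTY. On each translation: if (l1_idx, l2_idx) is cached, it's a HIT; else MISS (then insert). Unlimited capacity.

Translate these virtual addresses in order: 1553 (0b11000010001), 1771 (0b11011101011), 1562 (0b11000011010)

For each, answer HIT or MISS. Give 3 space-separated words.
Answer: MISS MISS HIT

Derivation:
vaddr=1553: (6,0) not in TLB -> MISS, insert
vaddr=1771: (6,7) not in TLB -> MISS, insert
vaddr=1562: (6,0) in TLB -> HIT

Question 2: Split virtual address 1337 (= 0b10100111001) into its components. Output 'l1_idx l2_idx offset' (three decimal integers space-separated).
Answer: 5 1 25

Derivation:
vaddr = 1337 = 0b10100111001
  top 3 bits -> l1_idx = 5
  next 3 bits -> l2_idx = 1
  bottom 5 bits -> offset = 25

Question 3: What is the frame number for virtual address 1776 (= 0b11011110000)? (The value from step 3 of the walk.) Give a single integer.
Answer: 44

Derivation:
vaddr = 1776: l1_idx=6, l2_idx=7
L1[6] = 1; L2[1][7] = 44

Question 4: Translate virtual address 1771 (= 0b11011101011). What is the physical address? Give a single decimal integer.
Answer: 1419

Derivation:
vaddr = 1771 = 0b11011101011
Split: l1_idx=6, l2_idx=7, offset=11
L1[6] = 1
L2[1][7] = 44
paddr = 44 * 32 + 11 = 1419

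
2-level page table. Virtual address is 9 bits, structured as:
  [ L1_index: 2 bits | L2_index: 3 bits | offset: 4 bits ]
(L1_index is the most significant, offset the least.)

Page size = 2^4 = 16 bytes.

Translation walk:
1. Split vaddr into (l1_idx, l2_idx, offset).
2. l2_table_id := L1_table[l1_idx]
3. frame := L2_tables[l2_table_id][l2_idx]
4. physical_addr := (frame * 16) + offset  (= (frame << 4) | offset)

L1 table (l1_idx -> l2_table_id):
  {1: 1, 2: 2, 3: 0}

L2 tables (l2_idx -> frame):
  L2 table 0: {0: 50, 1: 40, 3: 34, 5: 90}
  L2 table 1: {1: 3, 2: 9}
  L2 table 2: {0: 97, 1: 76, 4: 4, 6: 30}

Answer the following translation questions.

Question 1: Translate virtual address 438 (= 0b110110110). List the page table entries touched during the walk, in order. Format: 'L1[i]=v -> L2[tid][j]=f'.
vaddr = 438 = 0b110110110
Split: l1_idx=3, l2_idx=3, offset=6

Answer: L1[3]=0 -> L2[0][3]=34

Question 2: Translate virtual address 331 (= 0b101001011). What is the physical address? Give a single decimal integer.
vaddr = 331 = 0b101001011
Split: l1_idx=2, l2_idx=4, offset=11
L1[2] = 2
L2[2][4] = 4
paddr = 4 * 16 + 11 = 75

Answer: 75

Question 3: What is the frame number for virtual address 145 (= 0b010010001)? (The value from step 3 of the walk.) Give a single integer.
vaddr = 145: l1_idx=1, l2_idx=1
L1[1] = 1; L2[1][1] = 3

Answer: 3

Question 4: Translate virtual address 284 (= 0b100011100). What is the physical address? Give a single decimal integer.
vaddr = 284 = 0b100011100
Split: l1_idx=2, l2_idx=1, offset=12
L1[2] = 2
L2[2][1] = 76
paddr = 76 * 16 + 12 = 1228

Answer: 1228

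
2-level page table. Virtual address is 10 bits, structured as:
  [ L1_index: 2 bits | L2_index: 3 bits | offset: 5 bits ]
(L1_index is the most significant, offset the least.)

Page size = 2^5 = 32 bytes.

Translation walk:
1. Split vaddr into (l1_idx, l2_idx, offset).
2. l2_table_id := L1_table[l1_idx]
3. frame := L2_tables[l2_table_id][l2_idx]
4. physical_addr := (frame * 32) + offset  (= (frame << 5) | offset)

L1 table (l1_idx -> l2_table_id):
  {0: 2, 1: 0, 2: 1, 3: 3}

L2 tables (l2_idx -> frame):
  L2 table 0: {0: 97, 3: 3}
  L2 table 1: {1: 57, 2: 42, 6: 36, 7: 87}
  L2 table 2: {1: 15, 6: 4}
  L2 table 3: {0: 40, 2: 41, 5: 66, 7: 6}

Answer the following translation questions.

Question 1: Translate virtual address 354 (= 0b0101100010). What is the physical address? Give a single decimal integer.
vaddr = 354 = 0b0101100010
Split: l1_idx=1, l2_idx=3, offset=2
L1[1] = 0
L2[0][3] = 3
paddr = 3 * 32 + 2 = 98

Answer: 98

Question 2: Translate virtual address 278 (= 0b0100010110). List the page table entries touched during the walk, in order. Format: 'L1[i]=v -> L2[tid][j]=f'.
Answer: L1[1]=0 -> L2[0][0]=97

Derivation:
vaddr = 278 = 0b0100010110
Split: l1_idx=1, l2_idx=0, offset=22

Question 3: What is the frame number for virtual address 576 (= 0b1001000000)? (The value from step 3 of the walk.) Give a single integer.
vaddr = 576: l1_idx=2, l2_idx=2
L1[2] = 1; L2[1][2] = 42

Answer: 42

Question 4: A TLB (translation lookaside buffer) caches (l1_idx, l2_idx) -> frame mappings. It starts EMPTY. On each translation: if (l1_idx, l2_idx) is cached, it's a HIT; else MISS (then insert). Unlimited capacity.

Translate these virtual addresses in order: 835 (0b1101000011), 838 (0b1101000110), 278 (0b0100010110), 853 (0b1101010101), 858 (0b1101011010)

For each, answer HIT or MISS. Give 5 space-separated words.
vaddr=835: (3,2) not in TLB -> MISS, insert
vaddr=838: (3,2) in TLB -> HIT
vaddr=278: (1,0) not in TLB -> MISS, insert
vaddr=853: (3,2) in TLB -> HIT
vaddr=858: (3,2) in TLB -> HIT

Answer: MISS HIT MISS HIT HIT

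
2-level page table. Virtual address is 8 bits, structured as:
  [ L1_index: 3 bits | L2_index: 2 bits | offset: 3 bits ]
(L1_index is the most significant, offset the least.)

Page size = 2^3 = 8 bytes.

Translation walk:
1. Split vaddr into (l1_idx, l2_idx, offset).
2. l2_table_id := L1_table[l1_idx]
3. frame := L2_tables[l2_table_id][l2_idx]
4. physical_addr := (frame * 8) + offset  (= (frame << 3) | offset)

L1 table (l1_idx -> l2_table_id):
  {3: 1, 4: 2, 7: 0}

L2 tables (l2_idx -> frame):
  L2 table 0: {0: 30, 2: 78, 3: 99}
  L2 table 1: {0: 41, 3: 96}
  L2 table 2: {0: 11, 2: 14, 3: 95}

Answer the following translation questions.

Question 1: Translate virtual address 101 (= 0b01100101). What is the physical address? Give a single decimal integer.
Answer: 333

Derivation:
vaddr = 101 = 0b01100101
Split: l1_idx=3, l2_idx=0, offset=5
L1[3] = 1
L2[1][0] = 41
paddr = 41 * 8 + 5 = 333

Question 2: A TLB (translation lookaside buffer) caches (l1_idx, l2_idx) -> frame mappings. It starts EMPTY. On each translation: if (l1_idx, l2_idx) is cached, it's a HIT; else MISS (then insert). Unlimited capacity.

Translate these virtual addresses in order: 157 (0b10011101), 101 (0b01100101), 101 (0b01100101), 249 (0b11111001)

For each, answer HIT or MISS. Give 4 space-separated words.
vaddr=157: (4,3) not in TLB -> MISS, insert
vaddr=101: (3,0) not in TLB -> MISS, insert
vaddr=101: (3,0) in TLB -> HIT
vaddr=249: (7,3) not in TLB -> MISS, insert

Answer: MISS MISS HIT MISS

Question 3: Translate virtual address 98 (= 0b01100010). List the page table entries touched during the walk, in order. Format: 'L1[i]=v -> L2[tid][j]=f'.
Answer: L1[3]=1 -> L2[1][0]=41

Derivation:
vaddr = 98 = 0b01100010
Split: l1_idx=3, l2_idx=0, offset=2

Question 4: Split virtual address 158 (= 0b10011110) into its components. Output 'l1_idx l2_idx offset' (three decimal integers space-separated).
Answer: 4 3 6

Derivation:
vaddr = 158 = 0b10011110
  top 3 bits -> l1_idx = 4
  next 2 bits -> l2_idx = 3
  bottom 3 bits -> offset = 6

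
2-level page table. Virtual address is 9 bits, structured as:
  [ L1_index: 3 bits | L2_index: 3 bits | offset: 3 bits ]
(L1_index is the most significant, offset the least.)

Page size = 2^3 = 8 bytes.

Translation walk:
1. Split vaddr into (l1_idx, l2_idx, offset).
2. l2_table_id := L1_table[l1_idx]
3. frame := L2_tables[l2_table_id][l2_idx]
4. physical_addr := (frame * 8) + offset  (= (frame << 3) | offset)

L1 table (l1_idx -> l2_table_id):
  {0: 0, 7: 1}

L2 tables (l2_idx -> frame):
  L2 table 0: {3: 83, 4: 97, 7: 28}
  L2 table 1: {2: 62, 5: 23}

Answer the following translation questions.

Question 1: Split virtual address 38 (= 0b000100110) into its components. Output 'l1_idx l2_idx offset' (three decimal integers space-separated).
Answer: 0 4 6

Derivation:
vaddr = 38 = 0b000100110
  top 3 bits -> l1_idx = 0
  next 3 bits -> l2_idx = 4
  bottom 3 bits -> offset = 6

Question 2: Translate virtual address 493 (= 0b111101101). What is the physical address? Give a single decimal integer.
Answer: 189

Derivation:
vaddr = 493 = 0b111101101
Split: l1_idx=7, l2_idx=5, offset=5
L1[7] = 1
L2[1][5] = 23
paddr = 23 * 8 + 5 = 189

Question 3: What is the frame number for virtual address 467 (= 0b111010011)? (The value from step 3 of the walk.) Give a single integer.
vaddr = 467: l1_idx=7, l2_idx=2
L1[7] = 1; L2[1][2] = 62

Answer: 62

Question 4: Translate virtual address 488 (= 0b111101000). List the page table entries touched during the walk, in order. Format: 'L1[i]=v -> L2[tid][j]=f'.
Answer: L1[7]=1 -> L2[1][5]=23

Derivation:
vaddr = 488 = 0b111101000
Split: l1_idx=7, l2_idx=5, offset=0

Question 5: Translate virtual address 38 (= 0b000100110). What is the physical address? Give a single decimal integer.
vaddr = 38 = 0b000100110
Split: l1_idx=0, l2_idx=4, offset=6
L1[0] = 0
L2[0][4] = 97
paddr = 97 * 8 + 6 = 782

Answer: 782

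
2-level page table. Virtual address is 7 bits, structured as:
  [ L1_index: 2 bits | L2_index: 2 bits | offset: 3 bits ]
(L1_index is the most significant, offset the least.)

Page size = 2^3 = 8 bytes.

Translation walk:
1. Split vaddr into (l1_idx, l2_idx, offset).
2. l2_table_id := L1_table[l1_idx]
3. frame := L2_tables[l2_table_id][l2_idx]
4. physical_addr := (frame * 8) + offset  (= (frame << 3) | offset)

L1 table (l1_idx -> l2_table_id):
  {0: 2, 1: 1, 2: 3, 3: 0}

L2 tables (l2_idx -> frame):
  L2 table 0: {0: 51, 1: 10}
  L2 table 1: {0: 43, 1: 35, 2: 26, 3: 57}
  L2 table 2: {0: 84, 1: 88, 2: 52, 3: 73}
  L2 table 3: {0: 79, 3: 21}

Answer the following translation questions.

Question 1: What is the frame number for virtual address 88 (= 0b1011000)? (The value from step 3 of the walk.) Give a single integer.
vaddr = 88: l1_idx=2, l2_idx=3
L1[2] = 3; L2[3][3] = 21

Answer: 21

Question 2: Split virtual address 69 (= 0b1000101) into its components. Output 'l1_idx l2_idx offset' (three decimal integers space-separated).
vaddr = 69 = 0b1000101
  top 2 bits -> l1_idx = 2
  next 2 bits -> l2_idx = 0
  bottom 3 bits -> offset = 5

Answer: 2 0 5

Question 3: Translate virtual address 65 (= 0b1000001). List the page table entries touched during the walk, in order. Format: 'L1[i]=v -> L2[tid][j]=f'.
vaddr = 65 = 0b1000001
Split: l1_idx=2, l2_idx=0, offset=1

Answer: L1[2]=3 -> L2[3][0]=79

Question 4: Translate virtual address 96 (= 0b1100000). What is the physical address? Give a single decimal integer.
Answer: 408

Derivation:
vaddr = 96 = 0b1100000
Split: l1_idx=3, l2_idx=0, offset=0
L1[3] = 0
L2[0][0] = 51
paddr = 51 * 8 + 0 = 408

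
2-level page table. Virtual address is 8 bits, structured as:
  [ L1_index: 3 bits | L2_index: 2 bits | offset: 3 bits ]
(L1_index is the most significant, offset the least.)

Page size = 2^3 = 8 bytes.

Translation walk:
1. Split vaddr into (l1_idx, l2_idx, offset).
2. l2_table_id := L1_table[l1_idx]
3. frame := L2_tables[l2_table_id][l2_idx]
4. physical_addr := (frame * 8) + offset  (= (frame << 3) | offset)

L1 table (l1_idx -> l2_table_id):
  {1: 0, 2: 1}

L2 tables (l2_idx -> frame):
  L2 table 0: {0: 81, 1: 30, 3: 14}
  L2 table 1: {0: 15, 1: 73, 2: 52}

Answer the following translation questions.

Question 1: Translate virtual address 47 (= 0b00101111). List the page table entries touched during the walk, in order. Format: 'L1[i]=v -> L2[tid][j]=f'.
Answer: L1[1]=0 -> L2[0][1]=30

Derivation:
vaddr = 47 = 0b00101111
Split: l1_idx=1, l2_idx=1, offset=7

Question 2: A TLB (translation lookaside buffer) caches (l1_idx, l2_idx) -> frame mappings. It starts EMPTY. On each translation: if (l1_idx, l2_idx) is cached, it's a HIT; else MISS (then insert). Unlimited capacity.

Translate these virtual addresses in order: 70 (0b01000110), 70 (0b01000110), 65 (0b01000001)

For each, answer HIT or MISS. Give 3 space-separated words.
vaddr=70: (2,0) not in TLB -> MISS, insert
vaddr=70: (2,0) in TLB -> HIT
vaddr=65: (2,0) in TLB -> HIT

Answer: MISS HIT HIT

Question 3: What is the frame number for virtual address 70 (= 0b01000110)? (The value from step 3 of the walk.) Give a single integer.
vaddr = 70: l1_idx=2, l2_idx=0
L1[2] = 1; L2[1][0] = 15

Answer: 15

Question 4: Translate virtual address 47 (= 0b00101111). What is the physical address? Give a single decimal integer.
Answer: 247

Derivation:
vaddr = 47 = 0b00101111
Split: l1_idx=1, l2_idx=1, offset=7
L1[1] = 0
L2[0][1] = 30
paddr = 30 * 8 + 7 = 247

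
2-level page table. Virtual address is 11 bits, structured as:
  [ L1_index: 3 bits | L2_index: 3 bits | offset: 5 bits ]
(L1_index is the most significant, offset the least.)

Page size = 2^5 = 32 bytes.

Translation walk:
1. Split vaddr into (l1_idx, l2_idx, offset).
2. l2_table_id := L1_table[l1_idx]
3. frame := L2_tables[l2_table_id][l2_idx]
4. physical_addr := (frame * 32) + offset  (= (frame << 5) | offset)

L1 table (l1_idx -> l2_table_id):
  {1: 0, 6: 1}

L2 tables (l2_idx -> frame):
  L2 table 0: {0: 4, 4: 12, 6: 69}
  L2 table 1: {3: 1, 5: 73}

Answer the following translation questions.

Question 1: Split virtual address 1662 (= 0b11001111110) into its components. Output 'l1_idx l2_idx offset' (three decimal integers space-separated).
Answer: 6 3 30

Derivation:
vaddr = 1662 = 0b11001111110
  top 3 bits -> l1_idx = 6
  next 3 bits -> l2_idx = 3
  bottom 5 bits -> offset = 30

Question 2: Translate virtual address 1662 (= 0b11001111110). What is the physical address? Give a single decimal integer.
Answer: 62

Derivation:
vaddr = 1662 = 0b11001111110
Split: l1_idx=6, l2_idx=3, offset=30
L1[6] = 1
L2[1][3] = 1
paddr = 1 * 32 + 30 = 62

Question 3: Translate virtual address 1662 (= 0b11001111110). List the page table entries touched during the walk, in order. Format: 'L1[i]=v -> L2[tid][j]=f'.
vaddr = 1662 = 0b11001111110
Split: l1_idx=6, l2_idx=3, offset=30

Answer: L1[6]=1 -> L2[1][3]=1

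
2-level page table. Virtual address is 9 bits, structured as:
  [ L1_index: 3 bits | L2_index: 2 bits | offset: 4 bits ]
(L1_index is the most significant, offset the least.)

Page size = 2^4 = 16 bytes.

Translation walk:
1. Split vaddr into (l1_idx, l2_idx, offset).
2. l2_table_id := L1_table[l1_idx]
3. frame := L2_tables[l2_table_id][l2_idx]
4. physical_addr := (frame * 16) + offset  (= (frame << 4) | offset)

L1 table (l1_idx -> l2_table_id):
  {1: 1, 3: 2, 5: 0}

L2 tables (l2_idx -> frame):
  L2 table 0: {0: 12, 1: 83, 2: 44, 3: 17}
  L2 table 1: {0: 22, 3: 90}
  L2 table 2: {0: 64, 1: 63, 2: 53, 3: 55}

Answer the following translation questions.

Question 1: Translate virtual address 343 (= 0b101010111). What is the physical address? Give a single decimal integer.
vaddr = 343 = 0b101010111
Split: l1_idx=5, l2_idx=1, offset=7
L1[5] = 0
L2[0][1] = 83
paddr = 83 * 16 + 7 = 1335

Answer: 1335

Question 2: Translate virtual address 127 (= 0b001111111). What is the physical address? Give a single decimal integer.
vaddr = 127 = 0b001111111
Split: l1_idx=1, l2_idx=3, offset=15
L1[1] = 1
L2[1][3] = 90
paddr = 90 * 16 + 15 = 1455

Answer: 1455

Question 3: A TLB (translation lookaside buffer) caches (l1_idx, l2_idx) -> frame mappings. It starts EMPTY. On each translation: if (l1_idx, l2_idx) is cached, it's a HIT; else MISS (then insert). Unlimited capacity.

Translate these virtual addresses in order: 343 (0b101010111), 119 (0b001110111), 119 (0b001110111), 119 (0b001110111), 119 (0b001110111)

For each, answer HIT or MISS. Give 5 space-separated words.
vaddr=343: (5,1) not in TLB -> MISS, insert
vaddr=119: (1,3) not in TLB -> MISS, insert
vaddr=119: (1,3) in TLB -> HIT
vaddr=119: (1,3) in TLB -> HIT
vaddr=119: (1,3) in TLB -> HIT

Answer: MISS MISS HIT HIT HIT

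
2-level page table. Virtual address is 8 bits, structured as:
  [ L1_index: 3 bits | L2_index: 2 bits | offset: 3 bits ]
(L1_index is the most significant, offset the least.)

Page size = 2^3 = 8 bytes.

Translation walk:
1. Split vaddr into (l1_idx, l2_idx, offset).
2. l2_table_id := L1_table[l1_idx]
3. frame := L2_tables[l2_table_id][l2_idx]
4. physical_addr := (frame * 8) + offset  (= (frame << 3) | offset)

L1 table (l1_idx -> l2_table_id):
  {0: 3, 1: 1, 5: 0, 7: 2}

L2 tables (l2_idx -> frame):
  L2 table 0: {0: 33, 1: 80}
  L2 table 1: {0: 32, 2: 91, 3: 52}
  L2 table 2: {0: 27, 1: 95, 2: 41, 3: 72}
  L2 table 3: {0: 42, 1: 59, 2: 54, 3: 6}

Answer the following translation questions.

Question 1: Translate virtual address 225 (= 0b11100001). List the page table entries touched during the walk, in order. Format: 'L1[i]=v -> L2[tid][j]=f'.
Answer: L1[7]=2 -> L2[2][0]=27

Derivation:
vaddr = 225 = 0b11100001
Split: l1_idx=7, l2_idx=0, offset=1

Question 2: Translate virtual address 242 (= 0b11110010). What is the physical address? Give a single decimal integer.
vaddr = 242 = 0b11110010
Split: l1_idx=7, l2_idx=2, offset=2
L1[7] = 2
L2[2][2] = 41
paddr = 41 * 8 + 2 = 330

Answer: 330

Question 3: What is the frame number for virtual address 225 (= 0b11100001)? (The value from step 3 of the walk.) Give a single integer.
Answer: 27

Derivation:
vaddr = 225: l1_idx=7, l2_idx=0
L1[7] = 2; L2[2][0] = 27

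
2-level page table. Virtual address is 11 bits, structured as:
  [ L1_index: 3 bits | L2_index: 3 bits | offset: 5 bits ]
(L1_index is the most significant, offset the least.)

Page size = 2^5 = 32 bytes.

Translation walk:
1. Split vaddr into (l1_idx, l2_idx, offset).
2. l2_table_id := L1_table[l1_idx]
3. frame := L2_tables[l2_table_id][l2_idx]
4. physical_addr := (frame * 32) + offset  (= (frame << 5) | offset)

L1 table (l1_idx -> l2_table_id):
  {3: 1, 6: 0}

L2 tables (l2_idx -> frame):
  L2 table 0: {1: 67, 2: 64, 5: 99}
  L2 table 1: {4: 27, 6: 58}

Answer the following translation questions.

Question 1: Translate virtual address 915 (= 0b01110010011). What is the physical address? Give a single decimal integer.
vaddr = 915 = 0b01110010011
Split: l1_idx=3, l2_idx=4, offset=19
L1[3] = 1
L2[1][4] = 27
paddr = 27 * 32 + 19 = 883

Answer: 883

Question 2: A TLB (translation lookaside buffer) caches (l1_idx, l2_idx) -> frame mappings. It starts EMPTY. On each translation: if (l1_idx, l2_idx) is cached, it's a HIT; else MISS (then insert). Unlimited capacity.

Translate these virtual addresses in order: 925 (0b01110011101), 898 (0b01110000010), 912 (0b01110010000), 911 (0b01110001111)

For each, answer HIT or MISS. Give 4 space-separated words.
vaddr=925: (3,4) not in TLB -> MISS, insert
vaddr=898: (3,4) in TLB -> HIT
vaddr=912: (3,4) in TLB -> HIT
vaddr=911: (3,4) in TLB -> HIT

Answer: MISS HIT HIT HIT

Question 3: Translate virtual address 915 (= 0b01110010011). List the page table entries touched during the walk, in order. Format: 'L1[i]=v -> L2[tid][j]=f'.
Answer: L1[3]=1 -> L2[1][4]=27

Derivation:
vaddr = 915 = 0b01110010011
Split: l1_idx=3, l2_idx=4, offset=19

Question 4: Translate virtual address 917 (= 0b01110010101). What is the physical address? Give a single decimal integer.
vaddr = 917 = 0b01110010101
Split: l1_idx=3, l2_idx=4, offset=21
L1[3] = 1
L2[1][4] = 27
paddr = 27 * 32 + 21 = 885

Answer: 885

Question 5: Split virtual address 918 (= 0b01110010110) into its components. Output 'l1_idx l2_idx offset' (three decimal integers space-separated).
Answer: 3 4 22

Derivation:
vaddr = 918 = 0b01110010110
  top 3 bits -> l1_idx = 3
  next 3 bits -> l2_idx = 4
  bottom 5 bits -> offset = 22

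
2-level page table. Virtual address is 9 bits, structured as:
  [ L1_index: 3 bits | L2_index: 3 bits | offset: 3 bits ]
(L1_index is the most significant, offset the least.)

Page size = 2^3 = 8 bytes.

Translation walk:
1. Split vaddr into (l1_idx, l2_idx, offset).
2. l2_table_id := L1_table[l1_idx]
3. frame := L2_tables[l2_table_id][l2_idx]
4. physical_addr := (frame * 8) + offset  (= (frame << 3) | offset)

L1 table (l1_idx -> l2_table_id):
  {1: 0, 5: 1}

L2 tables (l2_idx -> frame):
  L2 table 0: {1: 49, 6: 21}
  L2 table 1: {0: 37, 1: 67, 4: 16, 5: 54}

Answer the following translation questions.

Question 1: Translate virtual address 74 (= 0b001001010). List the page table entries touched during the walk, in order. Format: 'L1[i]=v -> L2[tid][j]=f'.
vaddr = 74 = 0b001001010
Split: l1_idx=1, l2_idx=1, offset=2

Answer: L1[1]=0 -> L2[0][1]=49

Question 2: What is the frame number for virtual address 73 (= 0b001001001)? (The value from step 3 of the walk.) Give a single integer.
vaddr = 73: l1_idx=1, l2_idx=1
L1[1] = 0; L2[0][1] = 49

Answer: 49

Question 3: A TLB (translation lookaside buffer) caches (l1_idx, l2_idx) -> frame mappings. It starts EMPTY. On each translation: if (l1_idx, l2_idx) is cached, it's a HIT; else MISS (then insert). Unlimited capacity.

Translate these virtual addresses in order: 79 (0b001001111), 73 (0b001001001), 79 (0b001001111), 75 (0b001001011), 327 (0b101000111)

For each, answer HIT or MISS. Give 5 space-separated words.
vaddr=79: (1,1) not in TLB -> MISS, insert
vaddr=73: (1,1) in TLB -> HIT
vaddr=79: (1,1) in TLB -> HIT
vaddr=75: (1,1) in TLB -> HIT
vaddr=327: (5,0) not in TLB -> MISS, insert

Answer: MISS HIT HIT HIT MISS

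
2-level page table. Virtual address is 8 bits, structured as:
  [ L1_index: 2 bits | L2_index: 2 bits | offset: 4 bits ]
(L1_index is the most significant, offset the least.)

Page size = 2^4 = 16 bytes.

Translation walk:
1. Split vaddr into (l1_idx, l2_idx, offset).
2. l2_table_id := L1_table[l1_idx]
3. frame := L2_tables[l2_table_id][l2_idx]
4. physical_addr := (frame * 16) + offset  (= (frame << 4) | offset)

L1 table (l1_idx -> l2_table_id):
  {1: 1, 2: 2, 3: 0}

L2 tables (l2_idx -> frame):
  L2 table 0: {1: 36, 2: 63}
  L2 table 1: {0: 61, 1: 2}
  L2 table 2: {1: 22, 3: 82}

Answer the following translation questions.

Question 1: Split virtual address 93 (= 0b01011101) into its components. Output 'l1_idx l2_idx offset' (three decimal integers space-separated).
Answer: 1 1 13

Derivation:
vaddr = 93 = 0b01011101
  top 2 bits -> l1_idx = 1
  next 2 bits -> l2_idx = 1
  bottom 4 bits -> offset = 13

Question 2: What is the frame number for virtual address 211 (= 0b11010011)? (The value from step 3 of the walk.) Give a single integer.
Answer: 36

Derivation:
vaddr = 211: l1_idx=3, l2_idx=1
L1[3] = 0; L2[0][1] = 36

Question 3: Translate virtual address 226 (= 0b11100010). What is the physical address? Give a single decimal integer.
Answer: 1010

Derivation:
vaddr = 226 = 0b11100010
Split: l1_idx=3, l2_idx=2, offset=2
L1[3] = 0
L2[0][2] = 63
paddr = 63 * 16 + 2 = 1010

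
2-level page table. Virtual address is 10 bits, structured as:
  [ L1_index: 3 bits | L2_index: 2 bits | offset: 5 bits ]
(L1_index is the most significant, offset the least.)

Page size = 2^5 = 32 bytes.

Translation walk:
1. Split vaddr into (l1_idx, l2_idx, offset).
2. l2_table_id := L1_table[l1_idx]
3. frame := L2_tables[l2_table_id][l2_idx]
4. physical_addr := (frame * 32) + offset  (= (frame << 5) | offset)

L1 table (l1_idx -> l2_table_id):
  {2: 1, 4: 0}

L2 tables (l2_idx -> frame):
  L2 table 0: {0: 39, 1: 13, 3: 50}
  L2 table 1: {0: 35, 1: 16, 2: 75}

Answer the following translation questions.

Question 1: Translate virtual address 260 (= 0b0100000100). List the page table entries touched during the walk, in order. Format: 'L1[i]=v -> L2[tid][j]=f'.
Answer: L1[2]=1 -> L2[1][0]=35

Derivation:
vaddr = 260 = 0b0100000100
Split: l1_idx=2, l2_idx=0, offset=4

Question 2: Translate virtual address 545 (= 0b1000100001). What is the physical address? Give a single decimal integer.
Answer: 417

Derivation:
vaddr = 545 = 0b1000100001
Split: l1_idx=4, l2_idx=1, offset=1
L1[4] = 0
L2[0][1] = 13
paddr = 13 * 32 + 1 = 417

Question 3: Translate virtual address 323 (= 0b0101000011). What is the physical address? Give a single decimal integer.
vaddr = 323 = 0b0101000011
Split: l1_idx=2, l2_idx=2, offset=3
L1[2] = 1
L2[1][2] = 75
paddr = 75 * 32 + 3 = 2403

Answer: 2403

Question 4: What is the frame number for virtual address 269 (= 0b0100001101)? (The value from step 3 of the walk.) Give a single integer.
Answer: 35

Derivation:
vaddr = 269: l1_idx=2, l2_idx=0
L1[2] = 1; L2[1][0] = 35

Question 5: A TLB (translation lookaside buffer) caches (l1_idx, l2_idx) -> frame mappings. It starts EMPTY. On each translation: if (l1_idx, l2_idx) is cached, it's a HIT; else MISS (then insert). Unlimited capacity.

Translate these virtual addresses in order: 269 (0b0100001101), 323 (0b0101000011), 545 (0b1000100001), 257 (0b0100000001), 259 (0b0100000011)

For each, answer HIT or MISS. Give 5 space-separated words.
Answer: MISS MISS MISS HIT HIT

Derivation:
vaddr=269: (2,0) not in TLB -> MISS, insert
vaddr=323: (2,2) not in TLB -> MISS, insert
vaddr=545: (4,1) not in TLB -> MISS, insert
vaddr=257: (2,0) in TLB -> HIT
vaddr=259: (2,0) in TLB -> HIT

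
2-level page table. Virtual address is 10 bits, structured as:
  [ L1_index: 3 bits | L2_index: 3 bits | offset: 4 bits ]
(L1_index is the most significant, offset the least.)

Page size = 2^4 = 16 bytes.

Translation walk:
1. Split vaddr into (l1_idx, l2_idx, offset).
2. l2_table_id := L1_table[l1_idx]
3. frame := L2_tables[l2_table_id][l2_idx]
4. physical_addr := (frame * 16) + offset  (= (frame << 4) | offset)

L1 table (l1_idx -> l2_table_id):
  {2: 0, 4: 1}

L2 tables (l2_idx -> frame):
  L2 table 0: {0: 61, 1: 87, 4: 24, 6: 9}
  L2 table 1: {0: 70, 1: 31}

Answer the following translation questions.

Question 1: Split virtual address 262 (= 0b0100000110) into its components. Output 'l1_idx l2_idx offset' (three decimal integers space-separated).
vaddr = 262 = 0b0100000110
  top 3 bits -> l1_idx = 2
  next 3 bits -> l2_idx = 0
  bottom 4 bits -> offset = 6

Answer: 2 0 6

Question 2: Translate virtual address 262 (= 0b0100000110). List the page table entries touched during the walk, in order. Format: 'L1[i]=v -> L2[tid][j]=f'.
vaddr = 262 = 0b0100000110
Split: l1_idx=2, l2_idx=0, offset=6

Answer: L1[2]=0 -> L2[0][0]=61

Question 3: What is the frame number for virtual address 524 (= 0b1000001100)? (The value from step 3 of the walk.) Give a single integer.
Answer: 70

Derivation:
vaddr = 524: l1_idx=4, l2_idx=0
L1[4] = 1; L2[1][0] = 70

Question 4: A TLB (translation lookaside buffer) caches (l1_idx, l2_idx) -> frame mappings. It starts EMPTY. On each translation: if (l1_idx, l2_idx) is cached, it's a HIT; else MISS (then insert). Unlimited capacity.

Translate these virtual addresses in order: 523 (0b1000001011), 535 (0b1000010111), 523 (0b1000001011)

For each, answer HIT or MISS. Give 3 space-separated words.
Answer: MISS MISS HIT

Derivation:
vaddr=523: (4,0) not in TLB -> MISS, insert
vaddr=535: (4,1) not in TLB -> MISS, insert
vaddr=523: (4,0) in TLB -> HIT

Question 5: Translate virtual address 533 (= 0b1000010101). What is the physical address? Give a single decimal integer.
vaddr = 533 = 0b1000010101
Split: l1_idx=4, l2_idx=1, offset=5
L1[4] = 1
L2[1][1] = 31
paddr = 31 * 16 + 5 = 501

Answer: 501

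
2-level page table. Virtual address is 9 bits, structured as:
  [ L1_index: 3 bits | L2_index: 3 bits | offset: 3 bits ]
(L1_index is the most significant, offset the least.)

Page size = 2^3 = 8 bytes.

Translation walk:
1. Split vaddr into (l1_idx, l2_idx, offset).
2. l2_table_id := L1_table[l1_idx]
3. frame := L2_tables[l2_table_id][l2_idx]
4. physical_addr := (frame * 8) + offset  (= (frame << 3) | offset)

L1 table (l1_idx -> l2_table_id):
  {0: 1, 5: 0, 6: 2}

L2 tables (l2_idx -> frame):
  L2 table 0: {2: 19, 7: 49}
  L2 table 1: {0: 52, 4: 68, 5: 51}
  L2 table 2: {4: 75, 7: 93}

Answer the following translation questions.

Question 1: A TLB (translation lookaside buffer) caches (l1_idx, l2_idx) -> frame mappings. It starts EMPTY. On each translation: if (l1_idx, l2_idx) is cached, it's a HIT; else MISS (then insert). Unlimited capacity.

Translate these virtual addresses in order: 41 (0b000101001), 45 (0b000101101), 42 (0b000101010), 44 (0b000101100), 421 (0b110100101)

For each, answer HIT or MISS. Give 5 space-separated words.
vaddr=41: (0,5) not in TLB -> MISS, insert
vaddr=45: (0,5) in TLB -> HIT
vaddr=42: (0,5) in TLB -> HIT
vaddr=44: (0,5) in TLB -> HIT
vaddr=421: (6,4) not in TLB -> MISS, insert

Answer: MISS HIT HIT HIT MISS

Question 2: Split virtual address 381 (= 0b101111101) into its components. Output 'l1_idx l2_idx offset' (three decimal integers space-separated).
vaddr = 381 = 0b101111101
  top 3 bits -> l1_idx = 5
  next 3 bits -> l2_idx = 7
  bottom 3 bits -> offset = 5

Answer: 5 7 5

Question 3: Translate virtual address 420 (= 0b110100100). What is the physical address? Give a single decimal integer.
Answer: 604

Derivation:
vaddr = 420 = 0b110100100
Split: l1_idx=6, l2_idx=4, offset=4
L1[6] = 2
L2[2][4] = 75
paddr = 75 * 8 + 4 = 604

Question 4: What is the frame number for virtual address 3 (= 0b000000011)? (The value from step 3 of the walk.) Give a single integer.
Answer: 52

Derivation:
vaddr = 3: l1_idx=0, l2_idx=0
L1[0] = 1; L2[1][0] = 52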